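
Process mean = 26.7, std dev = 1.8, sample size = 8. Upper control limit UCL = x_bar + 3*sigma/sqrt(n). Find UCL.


UCL = 26.7 + 3 * 1.8 / sqrt(8)

28.61


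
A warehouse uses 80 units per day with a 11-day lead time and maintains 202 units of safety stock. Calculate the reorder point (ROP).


Formula: ROP = (Daily Demand * Lead Time) + Safety Stock
Demand during lead time = 80 * 11 = 880 units
ROP = 880 + 202 = 1082 units

1082 units


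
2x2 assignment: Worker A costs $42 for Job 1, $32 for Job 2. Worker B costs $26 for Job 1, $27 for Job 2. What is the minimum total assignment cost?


Option 1: A->1 + B->2 = $42 + $27 = $69
Option 2: A->2 + B->1 = $32 + $26 = $58
Min cost = min($69, $58) = $58

$58


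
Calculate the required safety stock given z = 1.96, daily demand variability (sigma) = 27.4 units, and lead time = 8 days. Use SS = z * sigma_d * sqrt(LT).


Formula: SS = z * sigma_d * sqrt(LT)
sqrt(LT) = sqrt(8) = 2.8284
SS = 1.96 * 27.4 * 2.8284
SS = 151.9 units

151.9 units


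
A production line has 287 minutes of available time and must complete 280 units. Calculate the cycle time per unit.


Formula: CT = Available Time / Number of Units
CT = 287 min / 280 units
CT = 1.03 min/unit

1.03 min/unit


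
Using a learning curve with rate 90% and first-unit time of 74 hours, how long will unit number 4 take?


Formula: T_n = T_1 * (learning_rate)^(log2(n)) where learning_rate = rate/100
Doublings = log2(4) = 2
T_n = 74 * 0.9^2
T_n = 74 * 0.81 = 59.9 hours

59.9 hours


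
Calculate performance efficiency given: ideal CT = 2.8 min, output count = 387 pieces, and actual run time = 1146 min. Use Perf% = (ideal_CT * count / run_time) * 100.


Formula: Performance = (Ideal CT * Total Count) / Run Time * 100
Ideal output time = 2.8 * 387 = 1083.6 min
Performance = 1083.6 / 1146 * 100 = 94.6%

94.6%


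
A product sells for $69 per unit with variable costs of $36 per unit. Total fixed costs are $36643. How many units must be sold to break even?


Formula: BEQ = Fixed Costs / (Price - Variable Cost)
Contribution margin = $69 - $36 = $33/unit
BEQ = ceil($36643 / $33/unit) = ceil(1110.39) = 1111 units

1111 units


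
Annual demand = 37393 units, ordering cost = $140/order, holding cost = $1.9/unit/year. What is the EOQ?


Formula: EOQ = sqrt(2 * D * S / H)
Numerator: 2 * 37393 * 140 = 10470040
2DS/H = 10470040 / 1.9 = 5510547.4
EOQ = sqrt(5510547.4) = 2347.5 units

2347.5 units


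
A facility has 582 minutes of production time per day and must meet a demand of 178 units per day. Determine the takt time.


Formula: Takt Time = Available Production Time / Customer Demand
Takt = 582 min/day / 178 units/day
Takt = 3.27 min/unit

3.27 min/unit


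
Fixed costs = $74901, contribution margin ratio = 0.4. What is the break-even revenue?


Formula: BER = Fixed Costs / Contribution Margin Ratio
BER = $74901 / 0.4
BER = $187252.50 (to the nearest cent)

$187252.50


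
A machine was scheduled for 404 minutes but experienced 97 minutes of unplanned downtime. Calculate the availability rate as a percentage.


Formula: Availability = (Planned Time - Downtime) / Planned Time * 100
Uptime = 404 - 97 = 307 min
Availability = 307 / 404 * 100 = 76.0%

76.0%


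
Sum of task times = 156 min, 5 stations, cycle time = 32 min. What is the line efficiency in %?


Formula: Efficiency = Sum of Task Times / (N_stations * CT) * 100
Total station capacity = 5 stations * 32 min = 160 min
Efficiency = 156 / 160 * 100 = 97.5%

97.5%


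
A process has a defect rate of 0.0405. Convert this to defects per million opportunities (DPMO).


DPMO = defect_rate * 1000000 = 0.0405 * 1000000

40500


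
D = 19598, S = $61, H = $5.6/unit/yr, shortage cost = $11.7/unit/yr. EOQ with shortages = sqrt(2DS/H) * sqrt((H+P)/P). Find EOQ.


Formula: EOQ* = sqrt(2DS/H) * sqrt((H+P)/P)
Base EOQ = sqrt(2*19598*61/5.6) = 653.42 units
Correction = sqrt((5.6+11.7)/11.7) = 1.21599
EOQ* = 653.42 * 1.21599 = 794.6 units

794.6 units


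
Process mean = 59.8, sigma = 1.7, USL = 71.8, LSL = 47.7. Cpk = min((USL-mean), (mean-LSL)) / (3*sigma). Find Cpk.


Cpu = (71.8 - 59.8) / (3 * 1.7) = 2.35
Cpl = (59.8 - 47.7) / (3 * 1.7) = 2.37
Cpk = min(2.35, 2.37) = 2.35

2.35


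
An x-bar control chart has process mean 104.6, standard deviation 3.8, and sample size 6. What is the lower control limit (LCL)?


LCL = 104.6 - 3 * 3.8 / sqrt(6)

99.95


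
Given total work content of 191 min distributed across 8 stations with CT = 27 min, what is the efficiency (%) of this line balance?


Formula: Efficiency = Sum of Task Times / (N_stations * CT) * 100
Total station capacity = 8 stations * 27 min = 216 min
Efficiency = 191 / 216 * 100 = 88.4%

88.4%


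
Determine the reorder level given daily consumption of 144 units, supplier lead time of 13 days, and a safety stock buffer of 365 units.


Formula: ROP = (Daily Demand * Lead Time) + Safety Stock
Demand during lead time = 144 * 13 = 1872 units
ROP = 1872 + 365 = 2237 units

2237 units


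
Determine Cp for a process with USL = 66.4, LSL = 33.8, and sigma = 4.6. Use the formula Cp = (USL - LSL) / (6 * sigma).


Cp = (66.4 - 33.8) / (6 * 4.6)

1.18


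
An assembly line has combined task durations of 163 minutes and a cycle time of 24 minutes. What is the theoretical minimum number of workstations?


Formula: N_min = ceil(Sum of Task Times / Cycle Time)
N_min = ceil(163 min / 24 min) = ceil(6.7917)
N_min = 7 stations

7


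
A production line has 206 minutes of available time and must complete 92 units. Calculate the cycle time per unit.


Formula: CT = Available Time / Number of Units
CT = 206 min / 92 units
CT = 2.24 min/unit

2.24 min/unit


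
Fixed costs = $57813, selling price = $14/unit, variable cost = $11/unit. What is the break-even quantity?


Formula: BEQ = Fixed Costs / (Price - Variable Cost)
Contribution margin = $14 - $11 = $3/unit
BEQ = ceil($57813 / $3/unit) = ceil(19271.0) = 19271 units

19271 units


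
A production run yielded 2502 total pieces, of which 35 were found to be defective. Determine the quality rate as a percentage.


Formula: Quality Rate = Good Pieces / Total Pieces * 100
Good pieces = 2502 - 35 = 2467
QR = 2467 / 2502 * 100 = 98.6%

98.6%


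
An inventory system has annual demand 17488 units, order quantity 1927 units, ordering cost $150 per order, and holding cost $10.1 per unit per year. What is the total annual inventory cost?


TC = 17488/1927 * 150 + 1927/2 * 10.1

$11092.64


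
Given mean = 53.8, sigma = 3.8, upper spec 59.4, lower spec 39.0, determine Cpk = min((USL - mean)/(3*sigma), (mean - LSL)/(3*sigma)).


Cpu = (59.4 - 53.8) / (3 * 3.8) = 0.49
Cpl = (53.8 - 39.0) / (3 * 3.8) = 1.3
Cpk = min(0.49, 1.3) = 0.49

0.49


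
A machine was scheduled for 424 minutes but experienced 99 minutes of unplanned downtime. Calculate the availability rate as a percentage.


Formula: Availability = (Planned Time - Downtime) / Planned Time * 100
Uptime = 424 - 99 = 325 min
Availability = 325 / 424 * 100 = 76.7%

76.7%


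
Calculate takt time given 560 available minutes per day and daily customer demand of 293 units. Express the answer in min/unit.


Formula: Takt Time = Available Production Time / Customer Demand
Takt = 560 min/day / 293 units/day
Takt = 1.91 min/unit

1.91 min/unit


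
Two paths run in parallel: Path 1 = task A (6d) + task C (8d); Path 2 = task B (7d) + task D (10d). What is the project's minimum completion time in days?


Path 1 = 6 + 8 = 14 days
Path 2 = 7 + 10 = 17 days
Duration = max(14, 17) = 17 days

17 days


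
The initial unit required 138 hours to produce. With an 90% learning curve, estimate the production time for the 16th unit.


Formula: T_n = T_1 * (learning_rate)^(log2(n)) where learning_rate = rate/100
Doublings = log2(16) = 4
T_n = 138 * 0.9^4
T_n = 138 * 0.6561 = 90.5 hours

90.5 hours


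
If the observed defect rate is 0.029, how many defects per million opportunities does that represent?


DPMO = defect_rate * 1000000 = 0.029 * 1000000

29000


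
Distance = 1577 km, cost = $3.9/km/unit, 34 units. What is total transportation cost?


TC = dist * cost * units = 1577 * 3.9 * 34 = $209110.20

$209110.20


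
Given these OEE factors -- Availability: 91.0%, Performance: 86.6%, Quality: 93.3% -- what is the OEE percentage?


Formula: OEE = Availability * Performance * Quality / 10000
A * P = 91.0% * 86.6% / 100 = 78.81%
OEE = 78.81% * 93.3% / 100 = 73.5%

73.5%


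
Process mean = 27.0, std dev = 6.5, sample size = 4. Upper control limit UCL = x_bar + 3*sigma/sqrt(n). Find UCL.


UCL = 27.0 + 3 * 6.5 / sqrt(4)

36.75


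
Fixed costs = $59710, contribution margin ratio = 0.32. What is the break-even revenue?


Formula: BER = Fixed Costs / Contribution Margin Ratio
BER = $59710 / 0.32
BER = $186593.75 (to the nearest cent)

$186593.75


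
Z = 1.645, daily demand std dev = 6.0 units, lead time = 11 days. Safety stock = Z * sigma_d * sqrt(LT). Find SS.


Formula: SS = z * sigma_d * sqrt(LT)
sqrt(LT) = sqrt(11) = 3.3166
SS = 1.645 * 6.0 * 3.3166
SS = 32.7 units

32.7 units


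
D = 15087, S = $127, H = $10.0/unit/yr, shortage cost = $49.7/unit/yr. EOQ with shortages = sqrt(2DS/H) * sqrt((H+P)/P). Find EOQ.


Formula: EOQ* = sqrt(2DS/H) * sqrt((H+P)/P)
Base EOQ = sqrt(2*15087*127/10.0) = 619.04 units
Correction = sqrt((10.0+49.7)/49.7) = 1.096
EOQ* = 619.04 * 1.096 = 678.5 units

678.5 units


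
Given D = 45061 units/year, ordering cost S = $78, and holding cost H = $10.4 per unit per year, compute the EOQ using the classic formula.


Formula: EOQ = sqrt(2 * D * S / H)
Numerator: 2 * 45061 * 78 = 7029516
2DS/H = 7029516 / 10.4 = 675915.0
EOQ = sqrt(675915.0) = 822.1 units

822.1 units


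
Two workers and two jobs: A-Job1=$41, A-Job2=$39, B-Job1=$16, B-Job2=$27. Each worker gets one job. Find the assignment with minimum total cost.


Option 1: A->1 + B->2 = $41 + $27 = $68
Option 2: A->2 + B->1 = $39 + $16 = $55
Min cost = min($68, $55) = $55

$55


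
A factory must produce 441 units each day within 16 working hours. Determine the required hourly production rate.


Formula: Production Rate = Daily Demand / Available Hours
Rate = 441 units/day / 16 hours/day
Rate = 27.6 units/hour

27.6 units/hour


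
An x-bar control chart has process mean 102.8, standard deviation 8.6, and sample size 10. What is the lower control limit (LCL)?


LCL = 102.8 - 3 * 8.6 / sqrt(10)

94.64


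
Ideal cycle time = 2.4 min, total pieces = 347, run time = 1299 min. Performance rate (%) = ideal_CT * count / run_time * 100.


Formula: Performance = (Ideal CT * Total Count) / Run Time * 100
Ideal output time = 2.4 * 347 = 832.8 min
Performance = 832.8 / 1299 * 100 = 64.1%

64.1%


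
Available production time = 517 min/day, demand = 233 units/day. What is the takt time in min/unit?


Formula: Takt Time = Available Production Time / Customer Demand
Takt = 517 min/day / 233 units/day
Takt = 2.22 min/unit

2.22 min/unit


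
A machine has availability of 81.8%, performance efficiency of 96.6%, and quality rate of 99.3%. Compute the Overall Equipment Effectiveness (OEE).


Formula: OEE = Availability * Performance * Quality / 10000
A * P = 81.8% * 96.6% / 100 = 79.02%
OEE = 79.02% * 99.3% / 100 = 78.5%

78.5%


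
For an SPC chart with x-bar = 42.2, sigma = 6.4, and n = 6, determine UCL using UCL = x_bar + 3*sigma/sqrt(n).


UCL = 42.2 + 3 * 6.4 / sqrt(6)

50.04


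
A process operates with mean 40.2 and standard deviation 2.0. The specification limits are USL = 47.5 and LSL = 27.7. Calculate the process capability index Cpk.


Cpu = (47.5 - 40.2) / (3 * 2.0) = 1.22
Cpl = (40.2 - 27.7) / (3 * 2.0) = 2.08
Cpk = min(1.22, 2.08) = 1.22

1.22


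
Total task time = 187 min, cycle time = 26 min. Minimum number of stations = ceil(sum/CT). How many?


Formula: N_min = ceil(Sum of Task Times / Cycle Time)
N_min = ceil(187 min / 26 min) = ceil(7.1923)
N_min = 8 stations

8


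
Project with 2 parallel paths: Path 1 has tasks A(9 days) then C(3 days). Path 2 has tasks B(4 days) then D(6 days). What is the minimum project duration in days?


Path 1 = 9 + 3 = 12 days
Path 2 = 4 + 6 = 10 days
Duration = max(12, 10) = 12 days

12 days


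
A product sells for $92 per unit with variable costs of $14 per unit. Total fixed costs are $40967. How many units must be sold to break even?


Formula: BEQ = Fixed Costs / (Price - Variable Cost)
Contribution margin = $92 - $14 = $78/unit
BEQ = ceil($40967 / $78/unit) = ceil(525.22) = 526 units

526 units


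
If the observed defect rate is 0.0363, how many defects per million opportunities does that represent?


DPMO = defect_rate * 1000000 = 0.0363 * 1000000

36300


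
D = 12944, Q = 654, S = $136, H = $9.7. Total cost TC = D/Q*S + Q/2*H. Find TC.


TC = 12944/654 * 136 + 654/2 * 9.7

$5863.62


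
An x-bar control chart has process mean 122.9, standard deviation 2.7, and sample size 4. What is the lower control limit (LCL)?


LCL = 122.9 - 3 * 2.7 / sqrt(4)

118.85


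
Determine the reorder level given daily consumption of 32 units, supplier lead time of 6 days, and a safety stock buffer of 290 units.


Formula: ROP = (Daily Demand * Lead Time) + Safety Stock
Demand during lead time = 32 * 6 = 192 units
ROP = 192 + 290 = 482 units

482 units


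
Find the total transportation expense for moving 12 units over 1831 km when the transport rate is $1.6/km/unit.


TC = dist * cost * units = 1831 * 1.6 * 12 = $35155.20

$35155.20


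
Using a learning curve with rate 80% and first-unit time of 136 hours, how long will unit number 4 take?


Formula: T_n = T_1 * (learning_rate)^(log2(n)) where learning_rate = rate/100
Doublings = log2(4) = 2
T_n = 136 * 0.8^2
T_n = 136 * 0.64 = 87.0 hours

87.0 hours


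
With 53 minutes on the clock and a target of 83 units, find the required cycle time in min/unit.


Formula: CT = Available Time / Number of Units
CT = 53 min / 83 units
CT = 0.64 min/unit

0.64 min/unit


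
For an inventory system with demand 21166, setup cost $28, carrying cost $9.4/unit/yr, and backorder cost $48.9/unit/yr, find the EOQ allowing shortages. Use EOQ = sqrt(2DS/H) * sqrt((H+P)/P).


Formula: EOQ* = sqrt(2DS/H) * sqrt((H+P)/P)
Base EOQ = sqrt(2*21166*28/9.4) = 355.1 units
Correction = sqrt((9.4+48.9)/48.9) = 1.09189
EOQ* = 355.1 * 1.09189 = 387.7 units

387.7 units


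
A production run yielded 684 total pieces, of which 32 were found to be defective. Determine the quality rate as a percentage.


Formula: Quality Rate = Good Pieces / Total Pieces * 100
Good pieces = 684 - 32 = 652
QR = 652 / 684 * 100 = 95.3%

95.3%


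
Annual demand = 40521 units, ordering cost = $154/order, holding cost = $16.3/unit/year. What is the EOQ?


Formula: EOQ = sqrt(2 * D * S / H)
Numerator: 2 * 40521 * 154 = 12480468
2DS/H = 12480468 / 16.3 = 765672.9
EOQ = sqrt(765672.9) = 875.0 units

875.0 units


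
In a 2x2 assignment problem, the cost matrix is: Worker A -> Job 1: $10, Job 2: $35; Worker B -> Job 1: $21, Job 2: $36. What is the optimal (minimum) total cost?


Option 1: A->1 + B->2 = $10 + $36 = $46
Option 2: A->2 + B->1 = $35 + $21 = $56
Min cost = min($46, $56) = $46

$46


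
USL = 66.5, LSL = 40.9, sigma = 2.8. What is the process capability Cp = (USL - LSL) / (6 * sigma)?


Cp = (66.5 - 40.9) / (6 * 2.8)

1.52


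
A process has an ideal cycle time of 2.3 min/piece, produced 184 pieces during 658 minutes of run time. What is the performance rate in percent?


Formula: Performance = (Ideal CT * Total Count) / Run Time * 100
Ideal output time = 2.3 * 184 = 423.2 min
Performance = 423.2 / 658 * 100 = 64.3%

64.3%


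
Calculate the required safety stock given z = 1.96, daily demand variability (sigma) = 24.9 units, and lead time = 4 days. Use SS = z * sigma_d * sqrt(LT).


Formula: SS = z * sigma_d * sqrt(LT)
sqrt(LT) = sqrt(4) = 2.0
SS = 1.96 * 24.9 * 2.0
SS = 97.6 units

97.6 units


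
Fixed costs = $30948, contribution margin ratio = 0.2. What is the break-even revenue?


Formula: BER = Fixed Costs / Contribution Margin Ratio
BER = $30948 / 0.2
BER = $154740.00 (to the nearest cent)

$154740.00


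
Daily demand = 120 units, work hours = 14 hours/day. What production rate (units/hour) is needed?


Formula: Production Rate = Daily Demand / Available Hours
Rate = 120 units/day / 14 hours/day
Rate = 8.6 units/hour

8.6 units/hour


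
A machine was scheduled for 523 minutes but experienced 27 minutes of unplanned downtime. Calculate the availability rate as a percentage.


Formula: Availability = (Planned Time - Downtime) / Planned Time * 100
Uptime = 523 - 27 = 496 min
Availability = 496 / 523 * 100 = 94.8%

94.8%


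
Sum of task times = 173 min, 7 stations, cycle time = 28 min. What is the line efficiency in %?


Formula: Efficiency = Sum of Task Times / (N_stations * CT) * 100
Total station capacity = 7 stations * 28 min = 196 min
Efficiency = 173 / 196 * 100 = 88.3%

88.3%


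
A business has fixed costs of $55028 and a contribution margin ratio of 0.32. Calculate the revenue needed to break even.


Formula: BER = Fixed Costs / Contribution Margin Ratio
BER = $55028 / 0.32
BER = $171962.50 (to the nearest cent)

$171962.50


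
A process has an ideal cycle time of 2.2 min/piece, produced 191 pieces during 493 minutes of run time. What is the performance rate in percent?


Formula: Performance = (Ideal CT * Total Count) / Run Time * 100
Ideal output time = 2.2 * 191 = 420.2 min
Performance = 420.2 / 493 * 100 = 85.2%

85.2%


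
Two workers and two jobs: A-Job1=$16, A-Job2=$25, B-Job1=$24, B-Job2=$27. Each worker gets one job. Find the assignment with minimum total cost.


Option 1: A->1 + B->2 = $16 + $27 = $43
Option 2: A->2 + B->1 = $25 + $24 = $49
Min cost = min($43, $49) = $43

$43


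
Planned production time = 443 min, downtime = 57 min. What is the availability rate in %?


Formula: Availability = (Planned Time - Downtime) / Planned Time * 100
Uptime = 443 - 57 = 386 min
Availability = 386 / 443 * 100 = 87.1%

87.1%


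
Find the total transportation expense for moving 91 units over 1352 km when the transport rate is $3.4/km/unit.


TC = dist * cost * units = 1352 * 3.4 * 91 = $418308.80

$418308.80


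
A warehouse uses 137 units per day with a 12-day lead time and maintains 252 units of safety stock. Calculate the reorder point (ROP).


Formula: ROP = (Daily Demand * Lead Time) + Safety Stock
Demand during lead time = 137 * 12 = 1644 units
ROP = 1644 + 252 = 1896 units

1896 units


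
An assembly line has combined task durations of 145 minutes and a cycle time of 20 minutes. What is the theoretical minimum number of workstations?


Formula: N_min = ceil(Sum of Task Times / Cycle Time)
N_min = ceil(145 min / 20 min) = ceil(7.25)
N_min = 8 stations

8


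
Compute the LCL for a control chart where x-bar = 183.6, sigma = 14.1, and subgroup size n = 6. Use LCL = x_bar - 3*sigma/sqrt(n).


LCL = 183.6 - 3 * 14.1 / sqrt(6)

166.33


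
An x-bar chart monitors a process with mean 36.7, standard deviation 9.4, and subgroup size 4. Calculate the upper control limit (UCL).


UCL = 36.7 + 3 * 9.4 / sqrt(4)

50.8


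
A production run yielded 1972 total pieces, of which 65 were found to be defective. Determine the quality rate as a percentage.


Formula: Quality Rate = Good Pieces / Total Pieces * 100
Good pieces = 1972 - 65 = 1907
QR = 1907 / 1972 * 100 = 96.7%

96.7%


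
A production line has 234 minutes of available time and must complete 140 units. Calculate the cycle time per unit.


Formula: CT = Available Time / Number of Units
CT = 234 min / 140 units
CT = 1.67 min/unit

1.67 min/unit


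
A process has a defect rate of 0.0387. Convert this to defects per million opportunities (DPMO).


DPMO = defect_rate * 1000000 = 0.0387 * 1000000

38700


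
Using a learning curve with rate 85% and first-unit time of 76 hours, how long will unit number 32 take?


Formula: T_n = T_1 * (learning_rate)^(log2(n)) where learning_rate = rate/100
Doublings = log2(32) = 5
T_n = 76 * 0.85^5
T_n = 76 * 0.4437 = 33.7 hours

33.7 hours


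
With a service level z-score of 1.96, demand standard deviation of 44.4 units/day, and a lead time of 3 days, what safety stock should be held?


Formula: SS = z * sigma_d * sqrt(LT)
sqrt(LT) = sqrt(3) = 1.7321
SS = 1.96 * 44.4 * 1.7321
SS = 150.7 units

150.7 units


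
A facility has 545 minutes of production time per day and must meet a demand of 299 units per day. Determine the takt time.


Formula: Takt Time = Available Production Time / Customer Demand
Takt = 545 min/day / 299 units/day
Takt = 1.82 min/unit

1.82 min/unit


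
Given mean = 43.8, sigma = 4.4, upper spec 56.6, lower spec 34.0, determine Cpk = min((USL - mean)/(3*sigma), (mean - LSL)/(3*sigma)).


Cpu = (56.6 - 43.8) / (3 * 4.4) = 0.97
Cpl = (43.8 - 34.0) / (3 * 4.4) = 0.74
Cpk = min(0.97, 0.74) = 0.74

0.74


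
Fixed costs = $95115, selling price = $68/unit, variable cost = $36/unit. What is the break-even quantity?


Formula: BEQ = Fixed Costs / (Price - Variable Cost)
Contribution margin = $68 - $36 = $32/unit
BEQ = ceil($95115 / $32/unit) = ceil(2972.34) = 2973 units

2973 units


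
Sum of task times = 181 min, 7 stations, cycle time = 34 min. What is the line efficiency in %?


Formula: Efficiency = Sum of Task Times / (N_stations * CT) * 100
Total station capacity = 7 stations * 34 min = 238 min
Efficiency = 181 / 238 * 100 = 76.1%

76.1%


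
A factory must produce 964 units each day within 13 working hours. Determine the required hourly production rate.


Formula: Production Rate = Daily Demand / Available Hours
Rate = 964 units/day / 13 hours/day
Rate = 74.2 units/hour

74.2 units/hour


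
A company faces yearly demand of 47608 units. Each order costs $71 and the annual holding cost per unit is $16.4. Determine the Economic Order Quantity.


Formula: EOQ = sqrt(2 * D * S / H)
Numerator: 2 * 47608 * 71 = 6760336
2DS/H = 6760336 / 16.4 = 412215.6
EOQ = sqrt(412215.6) = 642.0 units

642.0 units


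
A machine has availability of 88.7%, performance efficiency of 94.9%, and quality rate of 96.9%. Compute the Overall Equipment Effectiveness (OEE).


Formula: OEE = Availability * Performance * Quality / 10000
A * P = 88.7% * 94.9% / 100 = 84.18%
OEE = 84.18% * 96.9% / 100 = 81.6%

81.6%


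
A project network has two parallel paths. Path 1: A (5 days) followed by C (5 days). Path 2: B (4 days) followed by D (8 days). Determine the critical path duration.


Path 1 = 5 + 5 = 10 days
Path 2 = 4 + 8 = 12 days
Duration = max(10, 12) = 12 days

12 days


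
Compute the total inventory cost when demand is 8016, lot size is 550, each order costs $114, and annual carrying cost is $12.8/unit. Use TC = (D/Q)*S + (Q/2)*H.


TC = 8016/550 * 114 + 550/2 * 12.8

$5181.50


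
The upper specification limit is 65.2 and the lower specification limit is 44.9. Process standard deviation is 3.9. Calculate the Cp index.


Cp = (65.2 - 44.9) / (6 * 3.9)

0.87


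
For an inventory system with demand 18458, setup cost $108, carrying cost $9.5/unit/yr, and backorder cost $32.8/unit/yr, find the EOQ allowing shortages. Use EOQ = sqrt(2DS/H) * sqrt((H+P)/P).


Formula: EOQ* = sqrt(2DS/H) * sqrt((H+P)/P)
Base EOQ = sqrt(2*18458*108/9.5) = 647.82 units
Correction = sqrt((9.5+32.8)/32.8) = 1.13562
EOQ* = 647.82 * 1.13562 = 735.7 units

735.7 units


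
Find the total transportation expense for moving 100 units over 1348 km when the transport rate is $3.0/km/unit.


TC = dist * cost * units = 1348 * 3.0 * 100 = $404400.00

$404400.00


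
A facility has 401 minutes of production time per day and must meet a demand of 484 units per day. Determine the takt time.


Formula: Takt Time = Available Production Time / Customer Demand
Takt = 401 min/day / 484 units/day
Takt = 0.83 min/unit

0.83 min/unit


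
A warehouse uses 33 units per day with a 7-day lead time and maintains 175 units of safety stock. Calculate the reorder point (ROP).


Formula: ROP = (Daily Demand * Lead Time) + Safety Stock
Demand during lead time = 33 * 7 = 231 units
ROP = 231 + 175 = 406 units

406 units


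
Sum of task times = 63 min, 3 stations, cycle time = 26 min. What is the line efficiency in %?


Formula: Efficiency = Sum of Task Times / (N_stations * CT) * 100
Total station capacity = 3 stations * 26 min = 78 min
Efficiency = 63 / 78 * 100 = 80.8%

80.8%


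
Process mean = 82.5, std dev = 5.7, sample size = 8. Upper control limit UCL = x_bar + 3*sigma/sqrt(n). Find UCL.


UCL = 82.5 + 3 * 5.7 / sqrt(8)

88.55


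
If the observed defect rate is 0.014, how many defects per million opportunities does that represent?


DPMO = defect_rate * 1000000 = 0.014 * 1000000

14000


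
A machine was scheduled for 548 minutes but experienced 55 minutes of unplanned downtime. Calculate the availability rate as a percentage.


Formula: Availability = (Planned Time - Downtime) / Planned Time * 100
Uptime = 548 - 55 = 493 min
Availability = 493 / 548 * 100 = 90.0%

90.0%


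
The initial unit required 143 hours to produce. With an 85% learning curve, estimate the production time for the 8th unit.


Formula: T_n = T_1 * (learning_rate)^(log2(n)) where learning_rate = rate/100
Doublings = log2(8) = 3
T_n = 143 * 0.85^3
T_n = 143 * 0.6141 = 87.8 hours

87.8 hours


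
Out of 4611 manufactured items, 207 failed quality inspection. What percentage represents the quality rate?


Formula: Quality Rate = Good Pieces / Total Pieces * 100
Good pieces = 4611 - 207 = 4404
QR = 4404 / 4611 * 100 = 95.5%

95.5%


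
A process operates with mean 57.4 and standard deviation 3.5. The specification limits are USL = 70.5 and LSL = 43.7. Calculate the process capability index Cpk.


Cpu = (70.5 - 57.4) / (3 * 3.5) = 1.25
Cpl = (57.4 - 43.7) / (3 * 3.5) = 1.3
Cpk = min(1.25, 1.3) = 1.25

1.25


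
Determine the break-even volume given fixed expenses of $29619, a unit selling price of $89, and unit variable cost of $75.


Formula: BEQ = Fixed Costs / (Price - Variable Cost)
Contribution margin = $89 - $75 = $14/unit
BEQ = ceil($29619 / $14/unit) = ceil(2115.64) = 2116 units

2116 units


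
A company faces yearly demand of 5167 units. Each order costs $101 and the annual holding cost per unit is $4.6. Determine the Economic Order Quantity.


Formula: EOQ = sqrt(2 * D * S / H)
Numerator: 2 * 5167 * 101 = 1043734
2DS/H = 1043734 / 4.6 = 226898.7
EOQ = sqrt(226898.7) = 476.3 units

476.3 units


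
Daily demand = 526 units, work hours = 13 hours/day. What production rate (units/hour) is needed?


Formula: Production Rate = Daily Demand / Available Hours
Rate = 526 units/day / 13 hours/day
Rate = 40.5 units/hour

40.5 units/hour


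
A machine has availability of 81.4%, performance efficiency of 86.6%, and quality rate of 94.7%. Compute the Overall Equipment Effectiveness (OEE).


Formula: OEE = Availability * Performance * Quality / 10000
A * P = 81.4% * 86.6% / 100 = 70.49%
OEE = 70.49% * 94.7% / 100 = 66.8%

66.8%


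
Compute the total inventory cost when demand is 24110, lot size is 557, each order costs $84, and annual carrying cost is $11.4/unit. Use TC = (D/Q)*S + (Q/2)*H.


TC = 24110/557 * 84 + 557/2 * 11.4

$6810.88


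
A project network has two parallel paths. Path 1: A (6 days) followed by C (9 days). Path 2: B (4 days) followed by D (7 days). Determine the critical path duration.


Path 1 = 6 + 9 = 15 days
Path 2 = 4 + 7 = 11 days
Duration = max(15, 11) = 15 days

15 days


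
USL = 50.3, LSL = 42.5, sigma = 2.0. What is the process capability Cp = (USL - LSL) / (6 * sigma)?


Cp = (50.3 - 42.5) / (6 * 2.0)

0.65


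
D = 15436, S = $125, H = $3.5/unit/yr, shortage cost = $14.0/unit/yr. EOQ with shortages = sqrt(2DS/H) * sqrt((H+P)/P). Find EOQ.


Formula: EOQ* = sqrt(2DS/H) * sqrt((H+P)/P)
Base EOQ = sqrt(2*15436*125/3.5) = 1050.03 units
Correction = sqrt((3.5+14.0)/14.0) = 1.11803
EOQ* = 1050.03 * 1.11803 = 1174.0 units

1174.0 units


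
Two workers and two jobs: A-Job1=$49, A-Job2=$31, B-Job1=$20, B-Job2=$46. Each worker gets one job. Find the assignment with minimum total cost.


Option 1: A->1 + B->2 = $49 + $46 = $95
Option 2: A->2 + B->1 = $31 + $20 = $51
Min cost = min($95, $51) = $51

$51


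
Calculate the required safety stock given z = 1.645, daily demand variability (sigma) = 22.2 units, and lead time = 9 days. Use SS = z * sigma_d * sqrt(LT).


Formula: SS = z * sigma_d * sqrt(LT)
sqrt(LT) = sqrt(9) = 3.0
SS = 1.645 * 22.2 * 3.0
SS = 109.6 units

109.6 units


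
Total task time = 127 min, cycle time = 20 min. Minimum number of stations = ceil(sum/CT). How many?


Formula: N_min = ceil(Sum of Task Times / Cycle Time)
N_min = ceil(127 min / 20 min) = ceil(6.35)
N_min = 7 stations

7


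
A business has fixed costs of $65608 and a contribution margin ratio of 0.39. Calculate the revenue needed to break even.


Formula: BER = Fixed Costs / Contribution Margin Ratio
BER = $65608 / 0.39
BER = $168225.64 (to the nearest cent)

$168225.64


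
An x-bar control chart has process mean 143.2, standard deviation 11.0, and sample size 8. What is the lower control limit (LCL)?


LCL = 143.2 - 3 * 11.0 / sqrt(8)

131.53


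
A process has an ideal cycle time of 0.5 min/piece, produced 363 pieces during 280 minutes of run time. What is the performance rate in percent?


Formula: Performance = (Ideal CT * Total Count) / Run Time * 100
Ideal output time = 0.5 * 363 = 181.5 min
Performance = 181.5 / 280 * 100 = 64.8%

64.8%


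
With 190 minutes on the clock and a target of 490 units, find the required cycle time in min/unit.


Formula: CT = Available Time / Number of Units
CT = 190 min / 490 units
CT = 0.39 min/unit

0.39 min/unit


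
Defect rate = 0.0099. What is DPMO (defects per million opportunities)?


DPMO = defect_rate * 1000000 = 0.0099 * 1000000

9900


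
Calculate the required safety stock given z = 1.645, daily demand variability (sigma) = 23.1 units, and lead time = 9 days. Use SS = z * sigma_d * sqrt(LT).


Formula: SS = z * sigma_d * sqrt(LT)
sqrt(LT) = sqrt(9) = 3.0
SS = 1.645 * 23.1 * 3.0
SS = 114.0 units

114.0 units


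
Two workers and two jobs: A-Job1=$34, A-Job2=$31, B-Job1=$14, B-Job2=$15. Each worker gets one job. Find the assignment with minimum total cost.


Option 1: A->1 + B->2 = $34 + $15 = $49
Option 2: A->2 + B->1 = $31 + $14 = $45
Min cost = min($49, $45) = $45

$45


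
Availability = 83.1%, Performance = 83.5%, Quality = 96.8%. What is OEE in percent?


Formula: OEE = Availability * Performance * Quality / 10000
A * P = 83.1% * 83.5% / 100 = 69.39%
OEE = 69.39% * 96.8% / 100 = 67.2%

67.2%


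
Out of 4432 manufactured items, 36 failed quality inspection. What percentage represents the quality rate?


Formula: Quality Rate = Good Pieces / Total Pieces * 100
Good pieces = 4432 - 36 = 4396
QR = 4396 / 4432 * 100 = 99.2%

99.2%


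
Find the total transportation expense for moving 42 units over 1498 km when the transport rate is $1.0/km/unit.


TC = dist * cost * units = 1498 * 1.0 * 42 = $62916.00

$62916.00


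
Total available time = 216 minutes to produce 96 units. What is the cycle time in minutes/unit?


Formula: CT = Available Time / Number of Units
CT = 216 min / 96 units
CT = 2.25 min/unit

2.25 min/unit


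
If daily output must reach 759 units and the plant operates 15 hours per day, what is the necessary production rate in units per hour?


Formula: Production Rate = Daily Demand / Available Hours
Rate = 759 units/day / 15 hours/day
Rate = 50.6 units/hour

50.6 units/hour


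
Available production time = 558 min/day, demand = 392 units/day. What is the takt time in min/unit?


Formula: Takt Time = Available Production Time / Customer Demand
Takt = 558 min/day / 392 units/day
Takt = 1.42 min/unit

1.42 min/unit


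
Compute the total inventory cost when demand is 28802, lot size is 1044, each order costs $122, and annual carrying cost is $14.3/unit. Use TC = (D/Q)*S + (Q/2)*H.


TC = 28802/1044 * 122 + 1044/2 * 14.3

$10830.35


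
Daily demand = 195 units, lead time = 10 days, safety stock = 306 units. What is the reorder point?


Formula: ROP = (Daily Demand * Lead Time) + Safety Stock
Demand during lead time = 195 * 10 = 1950 units
ROP = 1950 + 306 = 2256 units

2256 units


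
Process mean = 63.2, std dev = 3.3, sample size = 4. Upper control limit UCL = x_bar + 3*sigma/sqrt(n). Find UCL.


UCL = 63.2 + 3 * 3.3 / sqrt(4)

68.15


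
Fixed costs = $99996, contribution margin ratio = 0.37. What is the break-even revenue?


Formula: BER = Fixed Costs / Contribution Margin Ratio
BER = $99996 / 0.37
BER = $270259.46 (to the nearest cent)

$270259.46


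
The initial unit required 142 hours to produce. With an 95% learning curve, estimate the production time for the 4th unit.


Formula: T_n = T_1 * (learning_rate)^(log2(n)) where learning_rate = rate/100
Doublings = log2(4) = 2
T_n = 142 * 0.95^2
T_n = 142 * 0.9025 = 128.2 hours

128.2 hours


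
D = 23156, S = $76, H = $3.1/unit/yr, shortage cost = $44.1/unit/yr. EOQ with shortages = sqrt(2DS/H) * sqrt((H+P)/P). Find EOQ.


Formula: EOQ* = sqrt(2DS/H) * sqrt((H+P)/P)
Base EOQ = sqrt(2*23156*76/3.1) = 1065.55 units
Correction = sqrt((3.1+44.1)/44.1) = 1.03455
EOQ* = 1065.55 * 1.03455 = 1102.4 units

1102.4 units


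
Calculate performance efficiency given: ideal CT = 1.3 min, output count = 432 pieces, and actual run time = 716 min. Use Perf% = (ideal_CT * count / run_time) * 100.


Formula: Performance = (Ideal CT * Total Count) / Run Time * 100
Ideal output time = 1.3 * 432 = 561.6 min
Performance = 561.6 / 716 * 100 = 78.4%

78.4%


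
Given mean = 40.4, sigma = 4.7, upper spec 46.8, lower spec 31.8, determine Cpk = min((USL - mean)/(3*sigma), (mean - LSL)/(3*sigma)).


Cpu = (46.8 - 40.4) / (3 * 4.7) = 0.45
Cpl = (40.4 - 31.8) / (3 * 4.7) = 0.61
Cpk = min(0.45, 0.61) = 0.45

0.45


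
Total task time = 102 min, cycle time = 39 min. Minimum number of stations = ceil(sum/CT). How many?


Formula: N_min = ceil(Sum of Task Times / Cycle Time)
N_min = ceil(102 min / 39 min) = ceil(2.6154)
N_min = 3 stations

3


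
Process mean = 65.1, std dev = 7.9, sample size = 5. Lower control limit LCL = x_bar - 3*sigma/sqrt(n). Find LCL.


LCL = 65.1 - 3 * 7.9 / sqrt(5)

54.5


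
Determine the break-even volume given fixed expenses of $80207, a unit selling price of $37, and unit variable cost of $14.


Formula: BEQ = Fixed Costs / (Price - Variable Cost)
Contribution margin = $37 - $14 = $23/unit
BEQ = ceil($80207 / $23/unit) = ceil(3487.26) = 3488 units

3488 units


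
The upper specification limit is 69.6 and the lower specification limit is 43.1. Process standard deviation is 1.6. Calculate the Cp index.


Cp = (69.6 - 43.1) / (6 * 1.6)

2.76


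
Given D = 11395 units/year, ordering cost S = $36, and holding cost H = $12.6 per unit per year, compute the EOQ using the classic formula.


Formula: EOQ = sqrt(2 * D * S / H)
Numerator: 2 * 11395 * 36 = 820440
2DS/H = 820440 / 12.6 = 65114.3
EOQ = sqrt(65114.3) = 255.2 units

255.2 units


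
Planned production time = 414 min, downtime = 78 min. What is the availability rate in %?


Formula: Availability = (Planned Time - Downtime) / Planned Time * 100
Uptime = 414 - 78 = 336 min
Availability = 336 / 414 * 100 = 81.2%

81.2%


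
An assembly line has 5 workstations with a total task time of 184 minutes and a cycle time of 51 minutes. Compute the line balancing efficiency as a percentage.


Formula: Efficiency = Sum of Task Times / (N_stations * CT) * 100
Total station capacity = 5 stations * 51 min = 255 min
Efficiency = 184 / 255 * 100 = 72.2%

72.2%


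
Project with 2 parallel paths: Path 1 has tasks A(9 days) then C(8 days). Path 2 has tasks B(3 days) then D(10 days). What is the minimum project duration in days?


Path 1 = 9 + 8 = 17 days
Path 2 = 3 + 10 = 13 days
Duration = max(17, 13) = 17 days

17 days


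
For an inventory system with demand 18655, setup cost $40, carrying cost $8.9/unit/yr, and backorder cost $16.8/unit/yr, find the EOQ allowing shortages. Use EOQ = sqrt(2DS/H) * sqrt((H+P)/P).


Formula: EOQ* = sqrt(2DS/H) * sqrt((H+P)/P)
Base EOQ = sqrt(2*18655*40/8.9) = 409.49 units
Correction = sqrt((8.9+16.8)/16.8) = 1.23684
EOQ* = 409.49 * 1.23684 = 506.5 units

506.5 units


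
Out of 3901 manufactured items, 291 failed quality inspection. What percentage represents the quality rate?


Formula: Quality Rate = Good Pieces / Total Pieces * 100
Good pieces = 3901 - 291 = 3610
QR = 3610 / 3901 * 100 = 92.5%

92.5%


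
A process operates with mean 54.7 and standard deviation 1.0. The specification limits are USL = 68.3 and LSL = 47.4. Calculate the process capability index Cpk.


Cpu = (68.3 - 54.7) / (3 * 1.0) = 4.53
Cpl = (54.7 - 47.4) / (3 * 1.0) = 2.43
Cpk = min(4.53, 2.43) = 2.43

2.43


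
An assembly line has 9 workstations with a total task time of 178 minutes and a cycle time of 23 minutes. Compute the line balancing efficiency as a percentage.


Formula: Efficiency = Sum of Task Times / (N_stations * CT) * 100
Total station capacity = 9 stations * 23 min = 207 min
Efficiency = 178 / 207 * 100 = 86.0%

86.0%


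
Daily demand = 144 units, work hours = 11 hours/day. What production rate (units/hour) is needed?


Formula: Production Rate = Daily Demand / Available Hours
Rate = 144 units/day / 11 hours/day
Rate = 13.1 units/hour

13.1 units/hour


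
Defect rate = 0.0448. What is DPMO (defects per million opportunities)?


DPMO = defect_rate * 1000000 = 0.0448 * 1000000

44800


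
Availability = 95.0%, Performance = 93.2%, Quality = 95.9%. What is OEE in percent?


Formula: OEE = Availability * Performance * Quality / 10000
A * P = 95.0% * 93.2% / 100 = 88.54%
OEE = 88.54% * 95.9% / 100 = 84.9%

84.9%


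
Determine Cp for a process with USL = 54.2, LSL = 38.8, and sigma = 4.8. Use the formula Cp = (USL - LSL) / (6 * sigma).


Cp = (54.2 - 38.8) / (6 * 4.8)

0.53


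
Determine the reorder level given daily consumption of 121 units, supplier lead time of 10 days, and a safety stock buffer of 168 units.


Formula: ROP = (Daily Demand * Lead Time) + Safety Stock
Demand during lead time = 121 * 10 = 1210 units
ROP = 1210 + 168 = 1378 units

1378 units


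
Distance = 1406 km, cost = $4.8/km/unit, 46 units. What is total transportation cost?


TC = dist * cost * units = 1406 * 4.8 * 46 = $310444.80

$310444.80


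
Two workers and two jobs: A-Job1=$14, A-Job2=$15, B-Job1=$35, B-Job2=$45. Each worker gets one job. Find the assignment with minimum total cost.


Option 1: A->1 + B->2 = $14 + $45 = $59
Option 2: A->2 + B->1 = $15 + $35 = $50
Min cost = min($59, $50) = $50

$50


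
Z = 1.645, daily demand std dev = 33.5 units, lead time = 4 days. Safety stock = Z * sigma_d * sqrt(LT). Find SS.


Formula: SS = z * sigma_d * sqrt(LT)
sqrt(LT) = sqrt(4) = 2.0
SS = 1.645 * 33.5 * 2.0
SS = 110.2 units

110.2 units


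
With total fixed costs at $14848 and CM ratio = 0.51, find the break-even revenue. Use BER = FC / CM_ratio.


Formula: BER = Fixed Costs / Contribution Margin Ratio
BER = $14848 / 0.51
BER = $29113.73 (to the nearest cent)

$29113.73


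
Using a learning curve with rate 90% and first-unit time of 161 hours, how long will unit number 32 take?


Formula: T_n = T_1 * (learning_rate)^(log2(n)) where learning_rate = rate/100
Doublings = log2(32) = 5
T_n = 161 * 0.9^5
T_n = 161 * 0.5905 = 95.1 hours

95.1 hours
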